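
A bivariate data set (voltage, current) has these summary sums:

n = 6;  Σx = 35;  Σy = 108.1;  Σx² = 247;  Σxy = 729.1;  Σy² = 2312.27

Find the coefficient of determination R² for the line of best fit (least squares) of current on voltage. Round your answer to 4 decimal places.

Sxx = Σx² − (Σx)²/n = 247 − 204.166667 = 42.833333
Sxy = Σxy − (Σx)(Σy)/n = 729.1 − 630.583333 = 98.516667
Syy = Σy² − (Σy)²/n = 2312.27 − 1947.601667 = 364.668333
R² = Sxy²/(Sxx·Syy) = (98.516667)²/(42.833333·364.668333) = 0.621355

0.6214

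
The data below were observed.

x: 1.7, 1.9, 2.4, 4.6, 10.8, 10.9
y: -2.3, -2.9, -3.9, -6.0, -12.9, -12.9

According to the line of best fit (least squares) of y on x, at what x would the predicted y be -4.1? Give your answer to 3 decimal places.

n = 6, Σx = 32.3, Σy = -40.9, Σxy = -326.31, Σx² = 268.87
Sxx = Σx² − (Σx)²/n = 268.87 − 173.881667 = 94.988333
Sxy = Σxy − (Σx)(Σy)/n = -326.31 − (-220.178333) = -106.131667
b = Sxy/Sxx = -106.131667/94.988333 = -1.117313
a = ȳ − b·x̄ = -6.816667 − (-1.117313)·5.383333 = -0.801800
Set a + b·x = -4.1: x = (-4.1 − (-0.801800)) / (-1.117313) = 2.951904

2.952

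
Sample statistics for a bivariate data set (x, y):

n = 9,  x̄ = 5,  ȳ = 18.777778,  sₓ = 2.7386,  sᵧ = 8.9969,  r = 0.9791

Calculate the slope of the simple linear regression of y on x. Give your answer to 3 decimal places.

b = r · sᵧ/sₓ = 0.9791 · 8.9969/2.7386 = 3.216558

3.217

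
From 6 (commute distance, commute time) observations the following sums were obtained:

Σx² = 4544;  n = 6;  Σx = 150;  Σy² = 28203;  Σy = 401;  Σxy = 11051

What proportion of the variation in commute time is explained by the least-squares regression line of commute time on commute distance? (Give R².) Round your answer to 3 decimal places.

Sxx = Σx² − (Σx)²/n = 4544 − 3750 = 794
Sxy = Σxy − (Σx)(Σy)/n = 11051 − 10025 = 1026
Syy = Σy² − (Σy)²/n = 28203 − 26800.166667 = 1402.833333
R² = Sxy²/(Sxx·Syy) = (1026)²/(794·1402.833333) = 0.945079

0.945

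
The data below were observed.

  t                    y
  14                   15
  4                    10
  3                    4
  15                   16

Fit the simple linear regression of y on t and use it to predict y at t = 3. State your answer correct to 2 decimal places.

6.48

n = 4, Σx = 36, Σy = 45, Σxy = 502, Σx² = 446
Sxx = Σx² − (Σx)²/n = 446 − 324 = 122
Sxy = Σxy − (Σx)(Σy)/n = 502 − 405 = 97
b = Sxy/Sxx = 97/122 = 0.795082
a = ȳ − b·x̄ = 11.25 − 0.795082·9 = 4.094262
ŷ(3) = a + b·3 = 4.094262 + 0.795082·3 = 6.479508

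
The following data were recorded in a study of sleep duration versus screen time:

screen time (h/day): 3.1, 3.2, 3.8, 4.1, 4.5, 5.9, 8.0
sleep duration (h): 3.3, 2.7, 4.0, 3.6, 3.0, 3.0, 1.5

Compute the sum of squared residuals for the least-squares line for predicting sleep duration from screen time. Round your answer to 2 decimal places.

n = 7, Σx = 32.6, Σy = 21.1, Σxy = 92.03, Σx² = 170.16, Σy² = 67.39
Sxx = Σx² − (Σx)²/n = 170.16 − 151.822857 = 18.337143
Sxy = Σxy − (Σx)(Σy)/n = 92.03 − 98.265714 = -6.235714
Syy = Σy² − (Σy)²/n = 67.39 − 63.601429 = 3.788571
b = Sxy/Sxx = -6.235714/18.337143 = -0.340059
SSE = Syy − b·Sxy = 3.788571 − (-0.340059)·(-6.235714) = 1.668059

1.67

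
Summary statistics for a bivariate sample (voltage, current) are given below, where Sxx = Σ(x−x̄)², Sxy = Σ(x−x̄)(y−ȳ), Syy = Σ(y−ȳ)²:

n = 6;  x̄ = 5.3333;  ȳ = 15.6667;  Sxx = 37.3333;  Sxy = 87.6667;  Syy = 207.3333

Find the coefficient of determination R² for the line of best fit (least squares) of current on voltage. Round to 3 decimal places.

R² = Sxy²/(Sxx·Syy) = (87.6667)²/(37.3333·207.3333) = 0.992896

0.993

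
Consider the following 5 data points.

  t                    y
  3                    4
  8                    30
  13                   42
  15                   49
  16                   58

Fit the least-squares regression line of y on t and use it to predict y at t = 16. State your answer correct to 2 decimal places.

55.58

n = 5, Σx = 55, Σy = 183, Σxy = 2461, Σx² = 723
Sxx = Σx² − (Σx)²/n = 723 − 605 = 118
Sxy = Σxy − (Σx)(Σy)/n = 2461 − 2013 = 448
b = Sxy/Sxx = 448/118 = 3.796610
a = ȳ − b·x̄ = 36.6 − 3.796610·11 = -5.162712
ŷ(16) = a + b·16 = -5.162712 + 3.796610·16 = 55.583051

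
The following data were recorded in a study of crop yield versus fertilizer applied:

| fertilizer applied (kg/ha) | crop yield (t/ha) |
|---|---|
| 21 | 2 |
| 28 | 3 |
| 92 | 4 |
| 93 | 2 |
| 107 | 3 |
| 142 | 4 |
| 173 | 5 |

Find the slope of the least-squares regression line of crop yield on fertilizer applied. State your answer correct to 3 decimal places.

n = 7, Σx = 656, Σy = 23, Σxy = 2434, Σx² = 79880
Sxx = Σx² − (Σx)²/n = 79880 − 61476.571429 = 18403.428571
Sxy = Σxy − (Σx)(Σy)/n = 2434 − 2155.428571 = 278.571429
b = Sxy/Sxx = 278.571429/18403.428571 = 0.015137

0.015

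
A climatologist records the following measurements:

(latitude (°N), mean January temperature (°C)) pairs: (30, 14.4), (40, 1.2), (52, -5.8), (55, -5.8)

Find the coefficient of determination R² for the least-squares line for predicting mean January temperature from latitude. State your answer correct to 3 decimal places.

n = 4, Σx = 177, Σy = 4, Σxy = -140.6, Σx² = 8229, Σy² = 276.08
Sxx = Σx² − (Σx)²/n = 8229 − 7832.25 = 396.75
Sxy = Σxy − (Σx)(Σy)/n = -140.6 − 177 = -317.6
Syy = Σy² − (Σy)²/n = 276.08 − 4 = 272.08
R² = Sxy²/(Sxx·Syy) = (-317.6)²/(396.75·272.08) = 0.934431

0.934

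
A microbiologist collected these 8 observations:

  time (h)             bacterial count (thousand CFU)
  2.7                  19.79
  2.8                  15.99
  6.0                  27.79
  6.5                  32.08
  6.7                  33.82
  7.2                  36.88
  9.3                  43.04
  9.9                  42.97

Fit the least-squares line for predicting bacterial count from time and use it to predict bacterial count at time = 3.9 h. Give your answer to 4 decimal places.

n = 8, Σx = 51.1, Σy = 252.36, Σxy = 1791.27, Σx² = 374.61
Sxx = Σx² − (Σx)²/n = 374.61 − 326.40125 = 48.20875
Sxy = Σxy − (Σx)(Σy)/n = 1791.27 − 1611.9495 = 179.3205
b = Sxy/Sxx = 179.3205/48.20875 = 3.719667
a = ȳ − b·x̄ = 31.545 − 3.719667·6.3875 = 7.785627
ŷ(3.9) = a + b·3.9 = 7.785627 + 3.719667·3.9 = 22.292328

22.2923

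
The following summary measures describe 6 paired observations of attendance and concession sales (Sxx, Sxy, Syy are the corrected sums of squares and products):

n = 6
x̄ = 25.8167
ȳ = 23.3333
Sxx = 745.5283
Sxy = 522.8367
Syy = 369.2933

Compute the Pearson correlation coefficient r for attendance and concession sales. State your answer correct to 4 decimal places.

r = Sxy/√(Sxx·Syy) = 522.8367/√(275318.606150) = 522.8367/524.708115 = 0.996433

0.9964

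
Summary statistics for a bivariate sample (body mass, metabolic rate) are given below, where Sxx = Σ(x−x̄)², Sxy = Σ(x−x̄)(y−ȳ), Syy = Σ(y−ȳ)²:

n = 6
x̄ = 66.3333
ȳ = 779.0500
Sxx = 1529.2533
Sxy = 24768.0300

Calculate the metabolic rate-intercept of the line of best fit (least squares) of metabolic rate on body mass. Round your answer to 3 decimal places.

b = Sxy/Sxx = 24768.03/1529.2533 = 16.196159
a = ȳ − b·x̄ = 779.05 − 16.196159·66.3333 = -295.294691

-295.295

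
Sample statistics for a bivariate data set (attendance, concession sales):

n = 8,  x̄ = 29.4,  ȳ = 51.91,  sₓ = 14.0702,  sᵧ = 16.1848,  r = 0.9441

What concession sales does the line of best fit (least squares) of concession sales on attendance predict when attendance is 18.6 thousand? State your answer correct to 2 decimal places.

40.18

b = r · sᵧ/sₓ = 0.9441 · 16.1848/14.0702 = 1.085988
a = ȳ − b·x̄ = 51.91 − 1.085988·29.4 = 19.981950
ŷ(18.6) = a + b·18.6 = 19.981950 + 1.085988·18.6 = 40.181329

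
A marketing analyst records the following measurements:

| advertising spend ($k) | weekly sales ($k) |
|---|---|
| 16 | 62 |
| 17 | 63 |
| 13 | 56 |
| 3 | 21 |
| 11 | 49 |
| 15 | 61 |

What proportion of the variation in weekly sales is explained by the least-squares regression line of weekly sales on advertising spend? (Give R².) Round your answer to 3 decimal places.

n = 6, Σx = 75, Σy = 312, Σxy = 4308, Σx² = 1069, Σy² = 17512
Sxx = Σx² − (Σx)²/n = 1069 − 937.5 = 131.5
Sxy = Σxy − (Σx)(Σy)/n = 4308 − 3900 = 408
Syy = Σy² − (Σy)²/n = 17512 − 16224 = 1288
R² = Sxy²/(Sxx·Syy) = (408)²/(131.5·1288) = 0.982831

0.983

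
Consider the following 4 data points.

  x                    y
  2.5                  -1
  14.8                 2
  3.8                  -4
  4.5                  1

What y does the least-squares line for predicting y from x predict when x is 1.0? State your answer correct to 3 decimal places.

-2.140

n = 4, Σx = 25.6, Σy = -2, Σxy = 16.4, Σx² = 259.98
Sxx = Σx² − (Σx)²/n = 259.98 − 163.84 = 96.14
Sxy = Σxy − (Σx)(Σy)/n = 16.4 − (-12.8) = 29.2
b = Sxy/Sxx = 29.2/96.14 = 0.303724
a = ȳ − b·x̄ = -0.5 − 0.303724·6.4 = -2.443832
ŷ(1.0) = a + b·1.0 = -2.443832 + 0.303724·1 = -2.140108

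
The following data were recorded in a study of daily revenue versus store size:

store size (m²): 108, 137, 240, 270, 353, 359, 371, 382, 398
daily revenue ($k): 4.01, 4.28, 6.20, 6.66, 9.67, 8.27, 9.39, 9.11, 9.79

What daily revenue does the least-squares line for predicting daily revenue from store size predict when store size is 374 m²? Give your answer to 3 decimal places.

n = 9, Σx = 2618, Σy = 67.38, Σxy = 21548.21, Σx² = 856392
Sxx = Σx² − (Σx)²/n = 856392 − 761547.111111 = 94844.888889
Sxy = Σxy − (Σx)(Σy)/n = 21548.21 − 19600.093333 = 1948.116667
b = Sxy/Sxx = 1948.116667/94844.888889 = 0.020540
a = ȳ − b·x̄ = 7.486667 − 0.020540·290.888889 = 1.511801
ŷ(374) = a + b·374 = 1.511801 + 0.020540·374 = 9.193771

9.194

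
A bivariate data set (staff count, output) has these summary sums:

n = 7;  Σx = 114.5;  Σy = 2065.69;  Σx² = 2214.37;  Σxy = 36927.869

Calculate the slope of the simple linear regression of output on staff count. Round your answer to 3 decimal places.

Sxx = Σx² − (Σx)²/n = 2214.37 − 1872.892857 = 341.477143
Sxy = Σxy − (Σx)(Σy)/n = 36927.869 − 33788.786429 = 3139.082571
b = Sxy/Sxx = 3139.082571/341.477143 = 9.192658

9.193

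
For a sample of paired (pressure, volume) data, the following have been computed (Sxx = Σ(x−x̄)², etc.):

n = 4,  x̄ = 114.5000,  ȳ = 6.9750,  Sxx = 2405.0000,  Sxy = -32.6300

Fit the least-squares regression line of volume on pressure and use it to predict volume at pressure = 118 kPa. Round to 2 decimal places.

b = Sxy/Sxx = -32.63/2405 = -0.013568
a = ȳ − b·x̄ = 6.975 − (-0.013568)·114.5 = 8.528486
ŷ(118) = a + b·118 = 8.528486 + (-0.013568)·118 = 6.927514

6.93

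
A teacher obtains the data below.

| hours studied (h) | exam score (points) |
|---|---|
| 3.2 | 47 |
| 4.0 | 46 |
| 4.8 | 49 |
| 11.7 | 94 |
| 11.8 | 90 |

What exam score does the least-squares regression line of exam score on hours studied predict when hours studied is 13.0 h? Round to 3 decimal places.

98.721

n = 5, Σx = 35.5, Σy = 326, Σxy = 2731.4, Σx² = 325.41
Sxx = Σx² − (Σx)²/n = 325.41 − 252.05 = 73.36
Sxy = Σxy − (Σx)(Σy)/n = 2731.4 − 2314.6 = 416.8
b = Sxy/Sxx = 416.8/73.36 = 5.681570
a = ȳ − b·x̄ = 65.2 − 5.681570·7.1 = 24.860851
ŷ(13.0) = a + b·13.0 = 24.860851 + 5.681570·13 = 98.721265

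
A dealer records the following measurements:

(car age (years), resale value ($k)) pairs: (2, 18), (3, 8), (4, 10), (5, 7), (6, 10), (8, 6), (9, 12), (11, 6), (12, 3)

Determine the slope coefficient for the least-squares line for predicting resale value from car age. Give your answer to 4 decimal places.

-0.8033

n = 9, Σx = 60, Σy = 80, Σxy = 453, Σx² = 500
Sxx = Σx² − (Σx)²/n = 500 − 400 = 100
Sxy = Σxy − (Σx)(Σy)/n = 453 − 533.333333 = -80.333333
b = Sxy/Sxx = -80.333333/100 = -0.803333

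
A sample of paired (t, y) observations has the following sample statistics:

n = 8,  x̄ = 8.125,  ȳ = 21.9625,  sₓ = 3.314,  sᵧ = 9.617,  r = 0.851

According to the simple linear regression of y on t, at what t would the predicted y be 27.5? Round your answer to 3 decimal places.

b = r · sᵧ/sₓ = 0.851 · 9.617/3.314 = 2.469543
a = ȳ − b·x̄ = 21.9625 − 2.469543·8.125 = 1.897459
Set a + b·x = 27.5: x = (27.5 − 1.897459) / 2.469543 = 10.367317

10.367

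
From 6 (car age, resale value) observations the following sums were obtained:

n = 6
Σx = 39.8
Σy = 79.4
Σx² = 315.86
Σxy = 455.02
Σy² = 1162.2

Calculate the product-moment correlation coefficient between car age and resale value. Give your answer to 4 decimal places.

-0.9426

Sxx = Σx² − (Σx)²/n = 315.86 − 264.006667 = 51.853333
Sxy = Σxy − (Σx)(Σy)/n = 455.02 − 526.686667 = -71.666667
Syy = Σy² − (Σy)²/n = 1162.2 − 1050.726667 = 111.473333
r = Sxy/√(Sxx·Syy) = -71.666667/√(5780.263911) = -71.666667/76.028047 = -0.942635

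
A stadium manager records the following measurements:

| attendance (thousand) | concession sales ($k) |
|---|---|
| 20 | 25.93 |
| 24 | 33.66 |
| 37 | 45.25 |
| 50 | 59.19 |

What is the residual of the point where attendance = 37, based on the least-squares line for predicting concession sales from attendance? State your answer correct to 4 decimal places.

n = 4, Σx = 131, Σy = 164.03, Σxy = 5960.19, Σx² = 4845
Sxx = Σx² − (Σx)²/n = 4845 − 4290.25 = 554.75
Sxy = Σxy − (Σx)(Σy)/n = 5960.19 − 5371.9825 = 588.2075
b = Sxy/Sxx = 588.2075/554.75 = 1.060311
a = ȳ − b·x̄ = 41.0075 − 1.060311·32.75 = 6.282316
ŷ(37) = 6.282316 + 1.060311·37 = 45.513822
residual = y − ŷ = 45.25 − 45.513822 = -0.263822

-0.2638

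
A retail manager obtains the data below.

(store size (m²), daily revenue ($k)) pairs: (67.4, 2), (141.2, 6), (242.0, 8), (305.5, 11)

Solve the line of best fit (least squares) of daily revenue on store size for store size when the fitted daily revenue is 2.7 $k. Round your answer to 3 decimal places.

73.703

n = 4, Σx = 756.1, Σy = 27, Σxy = 6278.5, Σx² = 176374.45
Sxx = Σx² − (Σx)²/n = 176374.45 − 142921.8025 = 33452.6475
Sxy = Σxy − (Σx)(Σy)/n = 6278.5 − 5103.675 = 1174.825
b = Sxy/Sxx = 1174.825/33452.6475 = 0.035119
a = ȳ − b·x̄ = 6.75 − 0.035119·189.025 = 0.111623
Set a + b·x = 2.7: x = (2.7 − 0.111623) / 0.035119 = 73.702954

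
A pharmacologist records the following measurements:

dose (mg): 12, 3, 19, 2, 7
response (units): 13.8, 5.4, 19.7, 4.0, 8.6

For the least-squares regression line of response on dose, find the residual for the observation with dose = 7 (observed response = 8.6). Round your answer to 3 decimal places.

n = 5, Σx = 43, Σy = 51.5, Σxy = 624.3, Σx² = 567
Sxx = Σx² − (Σx)²/n = 567 − 369.8 = 197.2
Sxy = Σxy − (Σx)(Σy)/n = 624.3 − 442.9 = 181.4
b = Sxy/Sxx = 181.4/197.2 = 0.919878
a = ȳ − b·x̄ = 10.3 − 0.919878·8.6 = 2.389047
ŷ(7) = 2.389047 + 0.919878·7 = 8.828195
residual = y − ŷ = 8.6 − 8.828195 = -0.228195

-0.228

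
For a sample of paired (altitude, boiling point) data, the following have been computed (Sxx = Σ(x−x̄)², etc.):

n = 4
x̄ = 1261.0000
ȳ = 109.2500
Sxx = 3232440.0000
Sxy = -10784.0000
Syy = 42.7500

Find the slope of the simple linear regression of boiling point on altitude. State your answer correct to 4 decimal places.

-0.0033

b = Sxy/Sxx = -10784/3232440 = -0.003336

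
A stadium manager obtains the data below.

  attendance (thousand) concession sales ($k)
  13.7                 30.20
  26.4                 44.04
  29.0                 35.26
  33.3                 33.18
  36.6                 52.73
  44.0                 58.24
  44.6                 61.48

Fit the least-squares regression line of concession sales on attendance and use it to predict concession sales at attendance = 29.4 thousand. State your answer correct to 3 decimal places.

41.935

n = 7, Σx = 227.6, Σy = 315.13, Σxy = 10938.316, Σx² = 8099.26
Sxx = Σx² − (Σx)²/n = 8099.26 − 7400.251429 = 699.008571
Sxy = Σxy − (Σx)(Σy)/n = 10938.316 − 10246.226857 = 692.089143
b = Sxy/Sxx = 692.089143/699.008571 = 0.990101
a = ȳ − b·x̄ = 45.018571 − 0.990101·32.514286 = 12.826142
ŷ(29.4) = a + b·29.4 = 12.826142 + 0.990101·29.4 = 41.935114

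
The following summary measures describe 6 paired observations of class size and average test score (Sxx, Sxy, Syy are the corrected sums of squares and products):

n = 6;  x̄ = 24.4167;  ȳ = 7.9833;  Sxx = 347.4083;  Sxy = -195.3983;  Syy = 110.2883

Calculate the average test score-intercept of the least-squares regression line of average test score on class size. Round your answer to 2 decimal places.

21.72

b = Sxy/Sxx = -195.3983/347.4083 = -0.562446
a = ȳ − b·x̄ = 7.9833 − (-0.562446)·24.4167 = 21.716368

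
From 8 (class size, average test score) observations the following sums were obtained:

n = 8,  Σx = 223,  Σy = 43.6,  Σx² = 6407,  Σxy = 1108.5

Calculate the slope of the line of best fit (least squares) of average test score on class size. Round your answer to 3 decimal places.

Sxx = Σx² − (Σx)²/n = 6407 − 6216.125 = 190.875
Sxy = Σxy − (Σx)(Σy)/n = 1108.5 − 1215.35 = -106.85
b = Sxy/Sxx = -106.85/190.875 = -0.559790

-0.560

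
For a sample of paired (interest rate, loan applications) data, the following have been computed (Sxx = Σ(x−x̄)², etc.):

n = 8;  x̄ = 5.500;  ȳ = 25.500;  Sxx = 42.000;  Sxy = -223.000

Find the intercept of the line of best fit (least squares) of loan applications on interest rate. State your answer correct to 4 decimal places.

b = Sxy/Sxx = -223/42 = -5.309524
a = ȳ − b·x̄ = 25.5 − (-5.309524)·5.5 = 54.702381

54.7024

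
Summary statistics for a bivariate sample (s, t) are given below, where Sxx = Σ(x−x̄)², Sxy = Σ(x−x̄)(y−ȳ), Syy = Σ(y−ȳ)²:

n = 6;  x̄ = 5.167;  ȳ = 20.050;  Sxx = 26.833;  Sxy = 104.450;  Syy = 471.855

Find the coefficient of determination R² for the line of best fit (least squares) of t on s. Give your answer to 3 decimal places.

R² = Sxy²/(Sxx·Syy) = (104.45)²/(26.833·471.855) = 0.861666

0.862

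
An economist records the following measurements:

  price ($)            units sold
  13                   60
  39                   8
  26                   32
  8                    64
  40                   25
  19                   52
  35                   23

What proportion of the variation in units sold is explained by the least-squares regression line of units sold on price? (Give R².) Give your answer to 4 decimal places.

0.9173

n = 7, Σx = 180, Σy = 264, Σxy = 5229, Σx² = 5616, Σy² = 12642
Sxx = Σx² − (Σx)²/n = 5616 − 4628.571429 = 987.428571
Sxy = Σxy − (Σx)(Σy)/n = 5229 − 6788.571429 = -1559.571429
Syy = Σy² − (Σy)²/n = 12642 − 9956.571429 = 2685.428571
R² = Sxy²/(Sxx·Syy) = (-1559.571429)²/(987.428571·2685.428571) = 0.917257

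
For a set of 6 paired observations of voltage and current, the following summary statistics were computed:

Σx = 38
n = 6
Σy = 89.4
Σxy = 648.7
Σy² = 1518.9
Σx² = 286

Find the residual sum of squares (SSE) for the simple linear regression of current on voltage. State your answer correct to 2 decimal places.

Sxx = Σx² − (Σx)²/n = 286 − 240.666667 = 45.333333
Sxy = Σxy − (Σx)(Σy)/n = 648.7 − 566.2 = 82.5
Syy = Σy² − (Σy)²/n = 1518.9 − 1332.06 = 186.84
b = Sxy/Sxx = 82.5/45.333333 = 1.819853
SSE = Syy − b·Sxy = 186.84 − 1.819853·82.5 = 36.702132

36.70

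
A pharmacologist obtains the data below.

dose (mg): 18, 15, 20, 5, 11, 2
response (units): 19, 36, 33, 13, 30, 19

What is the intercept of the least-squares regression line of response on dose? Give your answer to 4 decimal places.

n = 6, Σx = 71, Σy = 150, Σxy = 1975, Σx² = 1099
Sxx = Σx² − (Σx)²/n = 1099 − 840.166667 = 258.833333
Sxy = Σxy − (Σx)(Σy)/n = 1975 − 1775 = 200
b = Sxy/Sxx = 200/258.833333 = 0.772698
a = ȳ − b·x̄ = 25 − 0.772698·11.833333 = 15.856407

15.8564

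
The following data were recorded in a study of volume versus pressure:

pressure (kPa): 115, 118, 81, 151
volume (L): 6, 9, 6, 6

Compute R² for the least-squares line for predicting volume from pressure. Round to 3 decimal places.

n = 4, Σx = 465, Σy = 27, Σxy = 3144, Σx² = 56511, Σy² = 189
Sxx = Σx² − (Σx)²/n = 56511 − 54056.25 = 2454.75
Sxy = Σxy − (Σx)(Σy)/n = 3144 − 3138.75 = 5.25
Syy = Σy² − (Σy)²/n = 189 − 182.25 = 6.75
R² = Sxy²/(Sxx·Syy) = (5.25)²/(2454.75·6.75) = 0.001663

0.002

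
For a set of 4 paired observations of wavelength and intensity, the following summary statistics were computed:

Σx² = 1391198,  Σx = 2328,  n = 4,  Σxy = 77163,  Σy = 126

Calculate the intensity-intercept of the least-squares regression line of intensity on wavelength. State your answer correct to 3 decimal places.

-29.919

Sxx = Σx² − (Σx)²/n = 1391198 − 1354896 = 36302
Sxy = Σxy − (Σx)(Σy)/n = 77163 − 73332 = 3831
b = Sxy/Sxx = 3831/36302 = 0.105531
a = ȳ − b·x̄ = 31.5 − 0.105531·582 = -29.919261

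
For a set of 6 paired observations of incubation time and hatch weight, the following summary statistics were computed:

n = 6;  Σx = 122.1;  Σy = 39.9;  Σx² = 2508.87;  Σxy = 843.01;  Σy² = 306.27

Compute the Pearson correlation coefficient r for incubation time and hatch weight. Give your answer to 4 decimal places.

Sxx = Σx² − (Σx)²/n = 2508.87 − 2484.735 = 24.135
Sxy = Σxy − (Σx)(Σy)/n = 843.01 − 811.965 = 31.045
Syy = Σy² − (Σy)²/n = 306.27 − 265.335 = 40.935
r = Sxy/√(Sxx·Syy) = 31.045/√(987.966225) = 31.045/31.431930 = 0.987690

0.9877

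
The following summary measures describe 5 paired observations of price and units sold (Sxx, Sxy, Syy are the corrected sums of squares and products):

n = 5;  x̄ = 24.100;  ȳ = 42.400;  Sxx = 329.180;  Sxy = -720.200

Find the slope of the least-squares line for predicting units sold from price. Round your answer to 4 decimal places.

-2.1879

b = Sxy/Sxx = -720.2/329.18 = -2.187861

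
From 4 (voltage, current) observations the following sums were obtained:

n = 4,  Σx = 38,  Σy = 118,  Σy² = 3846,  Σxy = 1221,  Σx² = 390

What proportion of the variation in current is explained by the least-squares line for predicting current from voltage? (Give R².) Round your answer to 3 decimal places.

0.945

Sxx = Σx² − (Σx)²/n = 390 − 361 = 29
Sxy = Σxy − (Σx)(Σy)/n = 1221 − 1121 = 100
Syy = Σy² − (Σy)²/n = 3846 − 3481 = 365
R² = Sxy²/(Sxx·Syy) = (100)²/(29·365) = 0.944733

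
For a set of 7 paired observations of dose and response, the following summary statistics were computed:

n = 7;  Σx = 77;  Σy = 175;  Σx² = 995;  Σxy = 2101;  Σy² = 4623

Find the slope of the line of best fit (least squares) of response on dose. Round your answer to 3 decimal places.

1.189

Sxx = Σx² − (Σx)²/n = 995 − 847 = 148
Sxy = Σxy − (Σx)(Σy)/n = 2101 − 1925 = 176
b = Sxy/Sxx = 176/148 = 1.189189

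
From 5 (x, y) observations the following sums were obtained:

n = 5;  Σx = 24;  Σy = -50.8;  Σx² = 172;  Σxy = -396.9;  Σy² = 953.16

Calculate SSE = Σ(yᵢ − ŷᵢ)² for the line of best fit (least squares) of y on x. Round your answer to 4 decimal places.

24.5784

Sxx = Σx² − (Σx)²/n = 172 − 115.2 = 56.8
Sxy = Σxy − (Σx)(Σy)/n = -396.9 − (-243.84) = -153.06
Syy = Σy² − (Σy)²/n = 953.16 − 516.128 = 437.032
b = Sxy/Sxx = -153.06/56.8 = -2.694718
SSE = Syy − b·Sxy = 437.032 − (-2.694718)·(-153.06) = 24.578415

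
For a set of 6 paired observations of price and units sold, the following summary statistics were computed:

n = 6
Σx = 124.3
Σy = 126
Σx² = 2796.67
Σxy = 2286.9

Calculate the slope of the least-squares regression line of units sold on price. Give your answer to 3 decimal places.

-1.459

Sxx = Σx² − (Σx)²/n = 2796.67 − 2575.081667 = 221.588333
Sxy = Σxy − (Σx)(Σy)/n = 2286.9 − 2610.3 = -323.4
b = Sxy/Sxx = -323.4/221.588333 = -1.459463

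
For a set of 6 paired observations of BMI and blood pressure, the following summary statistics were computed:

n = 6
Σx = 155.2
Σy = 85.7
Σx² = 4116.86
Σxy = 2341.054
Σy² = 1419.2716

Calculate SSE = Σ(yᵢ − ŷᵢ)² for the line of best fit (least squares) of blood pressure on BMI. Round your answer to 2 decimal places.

Sxx = Σx² − (Σx)²/n = 4116.86 − 4014.506667 = 102.353333
Sxy = Σxy − (Σx)(Σy)/n = 2341.054 − 2216.773333 = 124.280667
Syy = Σy² − (Σy)²/n = 1419.2716 − 1224.081667 = 195.189933
b = Sxy/Sxx = 124.280667/102.353333 = 1.214232
SSE = Syy − b·Sxy = 195.189933 − 1.214232·124.280667 = 44.284402

44.28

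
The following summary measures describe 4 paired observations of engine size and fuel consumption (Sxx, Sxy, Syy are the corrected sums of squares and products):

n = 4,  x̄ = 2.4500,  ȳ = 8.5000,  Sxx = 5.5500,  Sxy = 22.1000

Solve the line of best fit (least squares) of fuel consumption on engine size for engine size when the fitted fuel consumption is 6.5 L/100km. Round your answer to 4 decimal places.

1.9477

b = Sxy/Sxx = 22.1/5.55 = 3.981982
a = ȳ − b·x̄ = 8.5 − 3.981982·2.45 = -1.255856
Set a + b·x = 6.5: x = (6.5 − (-1.255856)) / 3.981982 = 1.947738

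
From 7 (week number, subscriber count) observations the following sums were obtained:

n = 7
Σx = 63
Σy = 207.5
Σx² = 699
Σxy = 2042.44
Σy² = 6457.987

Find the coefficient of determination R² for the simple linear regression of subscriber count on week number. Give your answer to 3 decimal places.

0.755

Sxx = Σx² − (Σx)²/n = 699 − 567 = 132
Sxy = Σxy − (Σx)(Σy)/n = 2042.44 − 1867.5 = 174.94
Syy = Σy² − (Σy)²/n = 6457.987 − 6150.892857 = 307.094143
R² = Sxy²/(Sxx·Syy) = (174.94)²/(132·307.094143) = 0.754975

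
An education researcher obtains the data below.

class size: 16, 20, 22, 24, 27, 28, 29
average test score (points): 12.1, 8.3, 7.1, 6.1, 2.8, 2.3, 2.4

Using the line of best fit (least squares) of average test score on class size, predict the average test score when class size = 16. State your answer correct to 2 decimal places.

11.82

n = 7, Σx = 166, Σy = 41.1, Σxy = 871.8, Σx² = 4070
Sxx = Σx² − (Σx)²/n = 4070 − 3936.571429 = 133.428571
Sxy = Σxy − (Σx)(Σy)/n = 871.8 − 974.657143 = -102.857143
b = Sxy/Sxx = -102.857143/133.428571 = -0.770878
a = ȳ − b·x̄ = 5.871429 − (-0.770878)·23.714286 = 24.152248
ŷ(16) = a + b·16 = 24.152248 + (-0.770878)·16 = 11.818201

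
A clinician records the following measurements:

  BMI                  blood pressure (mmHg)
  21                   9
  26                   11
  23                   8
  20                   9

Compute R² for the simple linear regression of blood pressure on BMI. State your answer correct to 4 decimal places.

n = 4, Σx = 90, Σy = 37, Σxy = 839, Σx² = 2046, Σy² = 347
Sxx = Σx² − (Σx)²/n = 2046 − 2025 = 21
Sxy = Σxy − (Σx)(Σy)/n = 839 − 832.5 = 6.5
Syy = Σy² − (Σy)²/n = 347 − 342.25 = 4.75
R² = Sxy²/(Sxx·Syy) = (6.5)²/(21·4.75) = 0.423559

0.4236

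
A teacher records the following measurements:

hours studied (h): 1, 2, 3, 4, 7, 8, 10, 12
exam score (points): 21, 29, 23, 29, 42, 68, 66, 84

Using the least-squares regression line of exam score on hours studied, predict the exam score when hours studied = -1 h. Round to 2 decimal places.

5.36

n = 8, Σx = 47, Σy = 362, Σxy = 2770, Σx² = 387
Sxx = Σx² − (Σx)²/n = 387 − 276.125 = 110.875
Sxy = Σxy − (Σx)(Σy)/n = 2770 − 2126.75 = 643.25
b = Sxy/Sxx = 643.25/110.875 = 5.801578
a = ȳ − b·x̄ = 45.25 − 5.801578·5.875 = 11.165727
ŷ(-1) = a + b·-1 = 11.165727 + 5.801578·(-1) = 5.364149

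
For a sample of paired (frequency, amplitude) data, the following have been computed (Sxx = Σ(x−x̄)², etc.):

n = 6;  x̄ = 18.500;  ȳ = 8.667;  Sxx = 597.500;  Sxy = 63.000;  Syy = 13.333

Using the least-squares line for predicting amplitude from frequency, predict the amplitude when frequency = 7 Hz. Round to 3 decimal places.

7.454

b = Sxy/Sxx = 63/597.5 = 0.105439
a = ȳ − b·x̄ = 8.667 − 0.105439·18.5 = 6.716372
ŷ(7) = a + b·7 = 6.716372 + 0.105439·7 = 7.454448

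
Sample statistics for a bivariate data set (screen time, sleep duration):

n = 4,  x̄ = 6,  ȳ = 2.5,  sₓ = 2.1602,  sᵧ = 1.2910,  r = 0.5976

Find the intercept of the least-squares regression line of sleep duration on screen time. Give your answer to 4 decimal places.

0.3571

b = r · sᵧ/sₓ = 0.5976 · 1.291/2.1602 = 0.357144
a = ȳ − b·x̄ = 2.5 − 0.357144·6 = 0.357138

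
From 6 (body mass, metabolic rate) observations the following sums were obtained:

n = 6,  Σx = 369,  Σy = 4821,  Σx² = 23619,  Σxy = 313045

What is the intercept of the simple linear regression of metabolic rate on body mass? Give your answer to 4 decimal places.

Sxx = Σx² − (Σx)²/n = 23619 − 22693.5 = 925.5
Sxy = Σxy − (Σx)(Σy)/n = 313045 − 296491.5 = 16553.5
b = Sxy/Sxx = 16553.5/925.5 = 17.886008
a = ȳ − b·x̄ = 803.5 − 17.886008·61.5 = -296.489465

-296.4895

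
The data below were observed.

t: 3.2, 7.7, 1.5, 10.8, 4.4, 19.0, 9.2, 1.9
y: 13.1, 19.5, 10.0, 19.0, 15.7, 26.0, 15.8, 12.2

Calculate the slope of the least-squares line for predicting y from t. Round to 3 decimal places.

0.817

n = 8, Σx = 57.7, Σy = 131.3, Σxy = 1143.89, Σx² = 657.03
Sxx = Σx² − (Σx)²/n = 657.03 − 416.16125 = 240.86875
Sxy = Σxy − (Σx)(Σy)/n = 1143.89 − 947.00125 = 196.88875
b = Sxy/Sxx = 196.88875/240.86875 = 0.817411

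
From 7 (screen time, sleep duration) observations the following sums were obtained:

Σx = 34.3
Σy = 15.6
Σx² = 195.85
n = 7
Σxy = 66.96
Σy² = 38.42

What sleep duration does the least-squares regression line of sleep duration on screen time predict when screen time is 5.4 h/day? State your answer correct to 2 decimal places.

Sxx = Σx² − (Σx)²/n = 195.85 − 168.07 = 27.78
Sxy = Σxy − (Σx)(Σy)/n = 66.96 − 76.44 = -9.48
b = Sxy/Sxx = -9.48/27.78 = -0.341253
a = ȳ − b·x̄ = 2.228571 − (-0.341253)·4.9 = 3.900710
ŷ(5.4) = a + b·5.4 = 3.900710 + (-0.341253)·5.4 = 2.057945

2.06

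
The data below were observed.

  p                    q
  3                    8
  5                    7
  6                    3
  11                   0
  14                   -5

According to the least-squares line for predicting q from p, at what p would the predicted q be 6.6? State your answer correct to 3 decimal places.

4.292

n = 5, Σx = 39, Σy = 13, Σxy = 7, Σx² = 387
Sxx = Σx² − (Σx)²/n = 387 − 304.2 = 82.8
Sxy = Σxy − (Σx)(Σy)/n = 7 − 101.4 = -94.4
b = Sxy/Sxx = -94.4/82.8 = -1.140097
a = ȳ − b·x̄ = 2.6 − (-1.140097)·7.8 = 11.492754
Set a + b·x = 6.6: x = (6.6 − 11.492754) / (-1.140097) = 4.291525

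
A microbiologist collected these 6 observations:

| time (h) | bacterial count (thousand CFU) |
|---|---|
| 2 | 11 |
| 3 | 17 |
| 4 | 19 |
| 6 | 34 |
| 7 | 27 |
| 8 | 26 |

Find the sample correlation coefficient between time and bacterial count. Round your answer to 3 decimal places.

n = 6, Σx = 30, Σy = 134, Σxy = 750, Σx² = 178, Σy² = 3332
Sxx = Σx² − (Σx)²/n = 178 − 150 = 28
Sxy = Σxy − (Σx)(Σy)/n = 750 − 670 = 80
Syy = Σy² − (Σy)²/n = 3332 − 2992.666667 = 339.333333
r = Sxy/√(Sxx·Syy) = 80/√(9501.333333) = 80/97.474783 = 0.820725

0.821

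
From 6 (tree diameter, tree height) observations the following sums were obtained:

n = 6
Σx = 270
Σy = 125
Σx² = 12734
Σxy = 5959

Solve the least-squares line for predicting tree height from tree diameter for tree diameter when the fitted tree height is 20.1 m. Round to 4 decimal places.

Sxx = Σx² − (Σx)²/n = 12734 − 12150 = 584
Sxy = Σxy − (Σx)(Σy)/n = 5959 − 5625 = 334
b = Sxy/Sxx = 334/584 = 0.571918
a = ȳ − b·x̄ = 20.833333 − 0.571918·45 = -4.902968
Set a + b·x = 20.1: x = (20.1 − (-4.902968)) / 0.571918 = 43.717764

43.7178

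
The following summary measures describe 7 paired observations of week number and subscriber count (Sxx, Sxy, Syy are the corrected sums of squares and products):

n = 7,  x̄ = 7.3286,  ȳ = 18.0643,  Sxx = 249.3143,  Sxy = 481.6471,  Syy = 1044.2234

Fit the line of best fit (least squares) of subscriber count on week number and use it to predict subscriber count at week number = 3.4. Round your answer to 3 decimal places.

b = Sxy/Sxx = 481.6471/249.3143 = 1.931887
a = ȳ − b·x̄ = 18.0643 − 1.931887·7.3286 = 3.906272
ŷ(3.4) = a + b·3.4 = 3.906272 + 1.931887·3.4 = 10.474688

10.475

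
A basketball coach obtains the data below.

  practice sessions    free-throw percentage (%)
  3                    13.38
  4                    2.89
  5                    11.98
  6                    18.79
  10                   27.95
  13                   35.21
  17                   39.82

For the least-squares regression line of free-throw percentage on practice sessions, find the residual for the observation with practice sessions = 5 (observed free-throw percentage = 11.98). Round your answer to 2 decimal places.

n = 7, Σx = 58, Σy = 150.02, Σxy = 1638.51, Σx² = 644
Sxx = Σx² − (Σx)²/n = 644 − 480.571429 = 163.428571
Sxy = Σxy − (Σx)(Σy)/n = 1638.51 − 1243.022857 = 395.487143
b = Sxy/Sxx = 395.487143/163.428571 = 2.419939
a = ȳ − b·x̄ = 21.431429 − 2.419939·8.285714 = 1.380507
ŷ(5) = 1.380507 + 2.419939·5 = 13.480201
residual = y − ŷ = 11.98 − 13.480201 = -1.500201

-1.50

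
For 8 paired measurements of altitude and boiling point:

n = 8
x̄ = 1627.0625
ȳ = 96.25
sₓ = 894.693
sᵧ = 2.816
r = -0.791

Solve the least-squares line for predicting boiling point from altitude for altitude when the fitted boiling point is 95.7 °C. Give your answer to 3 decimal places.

1847.979

b = r · sᵧ/sₓ = -0.791 · 2.816/894.693 = -0.002490
a = ȳ − b·x̄ = 96.25 − (-0.002490)·1627.0625 = 100.300786
Set a + b·x = 95.7: x = (95.7 − 100.300786) / (-0.002490) = 1847.978716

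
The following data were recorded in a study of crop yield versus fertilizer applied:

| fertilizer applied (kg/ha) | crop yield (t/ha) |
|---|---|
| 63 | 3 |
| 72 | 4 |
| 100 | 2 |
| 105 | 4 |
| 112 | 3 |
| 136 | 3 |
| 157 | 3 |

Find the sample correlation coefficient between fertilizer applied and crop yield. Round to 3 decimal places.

-0.215

n = 7, Σx = 745, Σy = 22, Σxy = 2312, Σx² = 85867, Σy² = 72
Sxx = Σx² − (Σx)²/n = 85867 − 79289.285714 = 6577.714286
Sxy = Σxy − (Σx)(Σy)/n = 2312 − 2341.428571 = -29.428571
Syy = Σy² − (Σy)²/n = 72 − 69.142857 = 2.857143
r = Sxy/√(Sxx·Syy) = -29.428571/√(18793.469388) = -29.428571/137.089275 = -0.214667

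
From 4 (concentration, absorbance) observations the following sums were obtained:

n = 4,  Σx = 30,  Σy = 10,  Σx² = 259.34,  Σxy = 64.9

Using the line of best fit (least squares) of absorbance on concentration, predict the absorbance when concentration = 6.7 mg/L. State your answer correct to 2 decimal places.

Sxx = Σx² − (Σx)²/n = 259.34 − 225 = 34.34
Sxy = Σxy − (Σx)(Σy)/n = 64.9 − 75 = -10.1
b = Sxy/Sxx = -10.1/34.34 = -0.294118
a = ȳ − b·x̄ = 2.5 − (-0.294118)·7.5 = 4.705882
ŷ(6.7) = a + b·6.7 = 4.705882 + (-0.294118)·6.7 = 2.735294

2.74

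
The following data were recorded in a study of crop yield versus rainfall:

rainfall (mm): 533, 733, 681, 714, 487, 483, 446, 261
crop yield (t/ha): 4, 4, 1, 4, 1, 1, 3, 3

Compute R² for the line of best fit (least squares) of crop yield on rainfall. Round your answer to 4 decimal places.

n = 8, Σx = 4338, Σy = 21, Σxy = 11692, Σx² = 2532430, Σy² = 69
Sxx = Σx² − (Σx)²/n = 2532430 − 2352280.5 = 180149.5
Sxy = Σxy − (Σx)(Σy)/n = 11692 − 11387.25 = 304.75
Syy = Σy² − (Σy)²/n = 69 − 55.125 = 13.875
R² = Sxy²/(Sxx·Syy) = (304.75)²/(180149.5·13.875) = 0.037155

0.0372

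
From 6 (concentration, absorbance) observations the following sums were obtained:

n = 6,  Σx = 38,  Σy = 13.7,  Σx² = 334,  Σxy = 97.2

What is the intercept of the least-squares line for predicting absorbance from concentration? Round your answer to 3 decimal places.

Sxx = Σx² − (Σx)²/n = 334 − 240.666667 = 93.333333
Sxy = Σxy − (Σx)(Σy)/n = 97.2 − 86.766667 = 10.433333
b = Sxy/Sxx = 10.433333/93.333333 = 0.111786
a = ȳ − b·x̄ = 2.283333 − 0.111786·6.333333 = 1.575357

1.575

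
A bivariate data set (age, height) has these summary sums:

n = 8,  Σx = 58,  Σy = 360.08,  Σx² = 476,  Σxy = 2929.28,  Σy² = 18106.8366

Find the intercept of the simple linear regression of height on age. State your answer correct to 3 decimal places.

Sxx = Σx² − (Σx)²/n = 476 − 420.5 = 55.5
Sxy = Σxy − (Σx)(Σy)/n = 2929.28 − 2610.58 = 318.7
b = Sxy/Sxx = 318.7/55.5 = 5.742342
a = ȳ − b·x̄ = 45.01 − 5.742342·7.25 = 3.378018

3.378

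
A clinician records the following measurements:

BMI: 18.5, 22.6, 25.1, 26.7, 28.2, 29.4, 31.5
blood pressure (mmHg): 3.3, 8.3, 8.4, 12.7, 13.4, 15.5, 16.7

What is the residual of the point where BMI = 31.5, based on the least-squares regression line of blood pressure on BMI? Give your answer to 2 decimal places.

-0.30

n = 7, Σx = 182, Σy = 78.3, Σxy = 2158.19, Σx² = 4847.76
Sxx = Σx² − (Σx)²/n = 4847.76 − 4732 = 115.76
Sxy = Σxy − (Σx)(Σy)/n = 2158.19 − 2035.8 = 122.39
b = Sxy/Sxx = 122.39/115.76 = 1.057274
a = ȳ − b·x̄ = 11.185714 − 1.057274·26 = -16.303401
ŷ(31.5) = -16.303401 + 1.057274·31.5 = 17.000719
residual = y − ŷ = 16.7 − 17.000719 = -0.300719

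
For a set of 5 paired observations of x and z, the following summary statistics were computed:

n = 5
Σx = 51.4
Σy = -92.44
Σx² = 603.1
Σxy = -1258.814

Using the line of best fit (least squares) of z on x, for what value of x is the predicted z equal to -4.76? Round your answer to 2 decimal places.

6.96

Sxx = Σx² − (Σx)²/n = 603.1 − 528.392 = 74.708
Sxy = Σxy − (Σx)(Σy)/n = -1258.814 − (-950.2832) = -308.5308
b = Sxy/Sxx = -308.5308/74.708 = -4.129823
a = ȳ − b·x̄ = -18.488 − (-4.129823)·10.28 = 23.966578
Set a + b·x = -4.76: x = (-4.76 − 23.966578) / (-4.129823) = 6.955886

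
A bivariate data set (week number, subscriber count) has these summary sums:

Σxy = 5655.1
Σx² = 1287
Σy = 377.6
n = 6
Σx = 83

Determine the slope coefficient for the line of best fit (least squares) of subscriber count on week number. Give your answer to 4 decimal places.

3.1090

Sxx = Σx² − (Σx)²/n = 1287 − 1148.166667 = 138.833333
Sxy = Σxy − (Σx)(Σy)/n = 5655.1 − 5223.466667 = 431.633333
b = Sxy/Sxx = 431.633333/138.833333 = 3.109004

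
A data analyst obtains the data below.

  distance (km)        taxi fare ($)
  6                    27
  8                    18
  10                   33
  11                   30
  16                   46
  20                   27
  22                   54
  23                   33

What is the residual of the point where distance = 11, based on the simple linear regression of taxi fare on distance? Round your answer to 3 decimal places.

n = 8, Σx = 116, Σy = 268, Σxy = 4189, Σx² = 1990
Sxx = Σx² − (Σx)²/n = 1990 − 1682 = 308
Sxy = Σxy − (Σx)(Σy)/n = 4189 − 3886 = 303
b = Sxy/Sxx = 303/308 = 0.983766
a = ȳ − b·x̄ = 33.5 − 0.983766·14.5 = 19.235390
ŷ(11) = 19.235390 + 0.983766·11 = 30.056818
residual = y − ŷ = 30 − 30.056818 = -0.056818

-0.057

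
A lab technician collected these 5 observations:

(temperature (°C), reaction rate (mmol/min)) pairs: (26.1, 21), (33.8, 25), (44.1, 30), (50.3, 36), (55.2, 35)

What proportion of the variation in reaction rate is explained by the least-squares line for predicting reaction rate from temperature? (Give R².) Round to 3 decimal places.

n = 5, Σx = 209.5, Σy = 147, Σxy = 6458.9, Σx² = 9345.59, Σy² = 4487
Sxx = Σx² − (Σx)²/n = 9345.59 − 8778.05 = 567.54
Sxy = Σxy − (Σx)(Σy)/n = 6458.9 − 6159.3 = 299.6
Syy = Σy² − (Σy)²/n = 4487 − 4321.8 = 165.2
R² = Sxy²/(Sxx·Syy) = (299.6)²/(567.54·165.2) = 0.957364

0.957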